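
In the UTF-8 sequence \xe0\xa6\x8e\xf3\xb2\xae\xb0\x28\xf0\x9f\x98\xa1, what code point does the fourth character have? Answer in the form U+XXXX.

Offset 0: leading byte 0xE0 = 11100000 → 3-byte char #1 = E0 A6 8E.
Offset 3: leading byte 0xF3 = 11110011 → 4-byte char #2 = F3 B2 AE B0.
Offset 7: leading byte 0x28 = 00101000 → 1-byte char #3 = 28.
Offset 8: leading byte 0xF0 = 11110000 → 4-byte char #4 = F0 9F 98 A1.
Leading byte 0xF0 = 11110000 matches 11110xxx → 4-byte sequence.
Byte 1: 0xF0 = 11110000, payload 000 (3 bits).
Byte 2: 0x9F = 10011111 (10xxxxxx ✓), payload 011111.
Byte 3: 0x98 = 10011000 (10xxxxxx ✓), payload 011000.
Byte 4: 0xA1 = 10100001 (10xxxxxx ✓), payload 100001.
Concatenate: 000011111011000100001 = 0x1F621 (21 bits → U+1F621).

U+1F621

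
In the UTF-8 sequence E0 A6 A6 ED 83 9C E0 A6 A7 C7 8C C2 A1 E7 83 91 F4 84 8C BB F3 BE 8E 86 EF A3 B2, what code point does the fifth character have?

U+00A1

Offset 0: leading byte 0xE0 = 11100000 → 3-byte char #1 = E0 A6 A6.
Offset 3: leading byte 0xED = 11101101 → 3-byte char #2 = ED 83 9C.
Offset 6: leading byte 0xE0 = 11100000 → 3-byte char #3 = E0 A6 A7.
Offset 9: leading byte 0xC7 = 11000111 → 2-byte char #4 = C7 8C.
Offset 11: leading byte 0xC2 = 11000010 → 2-byte char #5 = C2 A1.
Leading byte 0xC2 = 11000010 matches 110xxxxx → 2-byte sequence.
Byte 1: 0xC2 = 11000010, payload 00010 (5 bits).
Byte 2: 0xA1 = 10100001 (10xxxxxx ✓), payload 100001.
Concatenate: 00010100001 = 0xA1 (11 bits → U+00A1).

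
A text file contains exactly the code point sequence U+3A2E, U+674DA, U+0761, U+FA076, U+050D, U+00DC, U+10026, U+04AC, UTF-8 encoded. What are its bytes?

E3 A8 AE F1 A7 93 9A DD A1 F3 BA 81 B6 D4 8D C3 9C F0 90 80 A6 D2 AC

U+3A2E: 3-byte form → E3 A8 AE.
U+674DA: 4-byte form → F1 A7 93 9A.
U+0761: 2-byte form → DD A1.
U+FA076: 4-byte form → F3 BA 81 B6.
U+050D: 2-byte form → D4 8D.
U+00DC: 2-byte form → C3 9C.
U+10026: 4-byte form → F0 90 80 A6.
U+04AC: 2-byte form → D2 AC.
Concatenated (23 bytes): E3 A8 AE F1 A7 93 9A DD A1 F3 BA 81 B6 D4 8D C3 9C F0 90 80 A6 D2 AC.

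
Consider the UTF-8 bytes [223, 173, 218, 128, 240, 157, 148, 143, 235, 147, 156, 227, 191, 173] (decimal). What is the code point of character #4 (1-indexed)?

U+B4DC

Offset 0: leading byte 0xDF = 11011111 → 2-byte char #1 = DF AD.
Offset 2: leading byte 0xDA = 11011010 → 2-byte char #2 = DA 80.
Offset 4: leading byte 0xF0 = 11110000 → 4-byte char #3 = F0 9D 94 8F.
Offset 8: leading byte 0xEB = 11101011 → 3-byte char #4 = EB 93 9C.
Leading byte 0xEB = 11101011 matches 1110xxxx → 3-byte sequence.
Byte 1: 0xEB = 11101011, payload 1011 (4 bits).
Byte 2: 0x93 = 10010011 (10xxxxxx ✓), payload 010011.
Byte 3: 0x9C = 10011100 (10xxxxxx ✓), payload 011100.
Concatenate: 1011010011011100 = 0xB4DC (16 bits → U+B4DC).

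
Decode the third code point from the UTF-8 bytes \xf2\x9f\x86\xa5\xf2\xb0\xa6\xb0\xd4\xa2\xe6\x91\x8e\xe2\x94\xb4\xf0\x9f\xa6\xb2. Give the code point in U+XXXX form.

Offset 0: leading byte 0xF2 = 11110010 → 4-byte char #1 = F2 9F 86 A5.
Offset 4: leading byte 0xF2 = 11110010 → 4-byte char #2 = F2 B0 A6 B0.
Offset 8: leading byte 0xD4 = 11010100 → 2-byte char #3 = D4 A2.
Leading byte 0xD4 = 11010100 matches 110xxxxx → 2-byte sequence.
Byte 1: 0xD4 = 11010100, payload 10100 (5 bits).
Byte 2: 0xA2 = 10100010 (10xxxxxx ✓), payload 100010.
Concatenate: 10100100010 = 0x522 (11 bits → U+0522).

U+0522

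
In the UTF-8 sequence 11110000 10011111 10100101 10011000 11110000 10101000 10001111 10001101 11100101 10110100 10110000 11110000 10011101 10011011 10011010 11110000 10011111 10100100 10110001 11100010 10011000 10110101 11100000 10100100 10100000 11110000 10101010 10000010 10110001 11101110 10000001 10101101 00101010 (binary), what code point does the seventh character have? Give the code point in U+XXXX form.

Offset 0: leading byte 0xF0 = 11110000 → 4-byte char #1 = F0 9F A5 98.
Offset 4: leading byte 0xF0 = 11110000 → 4-byte char #2 = F0 A8 8F 8D.
Offset 8: leading byte 0xE5 = 11100101 → 3-byte char #3 = E5 B4 B0.
Offset 11: leading byte 0xF0 = 11110000 → 4-byte char #4 = F0 9D 9B 9A.
Offset 15: leading byte 0xF0 = 11110000 → 4-byte char #5 = F0 9F A4 B1.
Offset 19: leading byte 0xE2 = 11100010 → 3-byte char #6 = E2 98 B5.
Offset 22: leading byte 0xE0 = 11100000 → 3-byte char #7 = E0 A4 A0.
Leading byte 0xE0 = 11100000 matches 1110xxxx → 3-byte sequence.
Byte 1: 0xE0 = 11100000, payload 0000 (4 bits).
Byte 2: 0xA4 = 10100100 (10xxxxxx ✓), payload 100100.
Byte 3: 0xA0 = 10100000 (10xxxxxx ✓), payload 100000.
Concatenate: 0000100100100000 = 0x920 (16 bits → U+0920).

U+0920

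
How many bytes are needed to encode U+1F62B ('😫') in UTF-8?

U+1F62B = 0x1F62B. UTF-8 uses 1 byte below 0x80, 2 below 0x800, 3 below 0x10000, 4 up to 0x10FFFF. 0x1F62B is in U+10000–U+10FFFF → 4 bytes.

4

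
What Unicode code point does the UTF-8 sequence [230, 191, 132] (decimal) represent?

Leading byte 0xE6 = 11100110 matches 1110xxxx → 3-byte sequence.
Byte 1: 0xE6 = 11100110, payload 0110 (4 bits).
Byte 2: 0xBF = 10111111 (10xxxxxx ✓), payload 111111.
Byte 3: 0x84 = 10000100 (10xxxxxx ✓), payload 000100.
Concatenate: 0110111111000100 = 0x6FC4 (16 bits → U+6FC4).

U+6FC4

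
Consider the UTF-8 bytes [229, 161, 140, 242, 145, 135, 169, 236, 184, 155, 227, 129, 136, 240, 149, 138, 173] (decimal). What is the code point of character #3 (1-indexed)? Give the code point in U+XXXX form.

U+CE1B

Offset 0: leading byte 0xE5 = 11100101 → 3-byte char #1 = E5 A1 8C.
Offset 3: leading byte 0xF2 = 11110010 → 4-byte char #2 = F2 91 87 A9.
Offset 7: leading byte 0xEC = 11101100 → 3-byte char #3 = EC B8 9B.
Leading byte 0xEC = 11101100 matches 1110xxxx → 3-byte sequence.
Byte 1: 0xEC = 11101100, payload 1100 (4 bits).
Byte 2: 0xB8 = 10111000 (10xxxxxx ✓), payload 111000.
Byte 3: 0x9B = 10011011 (10xxxxxx ✓), payload 011011.
Concatenate: 1100111000011011 = 0xCE1B (16 bits → U+CE1B).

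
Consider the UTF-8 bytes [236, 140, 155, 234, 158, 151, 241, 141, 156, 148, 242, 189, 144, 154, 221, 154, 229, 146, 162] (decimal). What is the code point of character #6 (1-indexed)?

U+54A2

Offset 0: leading byte 0xEC = 11101100 → 3-byte char #1 = EC 8C 9B.
Offset 3: leading byte 0xEA = 11101010 → 3-byte char #2 = EA 9E 97.
Offset 6: leading byte 0xF1 = 11110001 → 4-byte char #3 = F1 8D 9C 94.
Offset 10: leading byte 0xF2 = 11110010 → 4-byte char #4 = F2 BD 90 9A.
Offset 14: leading byte 0xDD = 11011101 → 2-byte char #5 = DD 9A.
Offset 16: leading byte 0xE5 = 11100101 → 3-byte char #6 = E5 92 A2.
Leading byte 0xE5 = 11100101 matches 1110xxxx → 3-byte sequence.
Byte 1: 0xE5 = 11100101, payload 0101 (4 bits).
Byte 2: 0x92 = 10010010 (10xxxxxx ✓), payload 010010.
Byte 3: 0xA2 = 10100010 (10xxxxxx ✓), payload 100010.
Concatenate: 0101010010100010 = 0x54A2 (16 bits → U+54A2).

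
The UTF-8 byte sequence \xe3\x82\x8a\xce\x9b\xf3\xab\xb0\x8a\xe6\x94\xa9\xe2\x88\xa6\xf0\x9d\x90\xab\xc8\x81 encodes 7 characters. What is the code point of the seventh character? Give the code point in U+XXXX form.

U+0201

Offset 0: leading byte 0xE3 = 11100011 → 3-byte char #1 = E3 82 8A.
Offset 3: leading byte 0xCE = 11001110 → 2-byte char #2 = CE 9B.
Offset 5: leading byte 0xF3 = 11110011 → 4-byte char #3 = F3 AB B0 8A.
Offset 9: leading byte 0xE6 = 11100110 → 3-byte char #4 = E6 94 A9.
Offset 12: leading byte 0xE2 = 11100010 → 3-byte char #5 = E2 88 A6.
Offset 15: leading byte 0xF0 = 11110000 → 4-byte char #6 = F0 9D 90 AB.
Offset 19: leading byte 0xC8 = 11001000 → 2-byte char #7 = C8 81.
Leading byte 0xC8 = 11001000 matches 110xxxxx → 2-byte sequence.
Byte 1: 0xC8 = 11001000, payload 01000 (5 bits).
Byte 2: 0x81 = 10000001 (10xxxxxx ✓), payload 000001.
Concatenate: 01000000001 = 0x201 (11 bits → U+0201).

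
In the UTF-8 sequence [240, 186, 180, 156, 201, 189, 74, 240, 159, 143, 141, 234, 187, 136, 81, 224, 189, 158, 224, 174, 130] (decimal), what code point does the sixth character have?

Offset 0: leading byte 0xF0 = 11110000 → 4-byte char #1 = F0 BA B4 9C.
Offset 4: leading byte 0xC9 = 11001001 → 2-byte char #2 = C9 BD.
Offset 6: leading byte 0x4A = 01001010 → 1-byte char #3 = 4A.
Offset 7: leading byte 0xF0 = 11110000 → 4-byte char #4 = F0 9F 8F 8D.
Offset 11: leading byte 0xEA = 11101010 → 3-byte char #5 = EA BB 88.
Offset 14: leading byte 0x51 = 01010001 → 1-byte char #6 = 51.
Leading byte 0x51 = 01010001 matches 0xxxxxxx → 1-byte sequence.
Byte 1: 0x51 = 01010001, payload 1010001 (7 bits).
Concatenate: 1010001 = 0x51 (7 bits → U+0051).

U+0051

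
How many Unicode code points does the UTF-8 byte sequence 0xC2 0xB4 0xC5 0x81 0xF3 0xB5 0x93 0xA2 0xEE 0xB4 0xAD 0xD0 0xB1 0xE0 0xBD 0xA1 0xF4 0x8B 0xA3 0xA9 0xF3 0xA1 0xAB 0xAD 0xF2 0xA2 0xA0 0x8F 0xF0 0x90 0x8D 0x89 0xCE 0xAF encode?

Byte at offset 0: 0xC2 = 11000010 → 2-byte char (#1). Advance 2.
Byte at offset 2: 0xC5 = 11000101 → 2-byte char (#2). Advance 2.
Byte at offset 4: 0xF3 = 11110011 → 4-byte char (#3). Advance 4.
Byte at offset 8: 0xEE = 11101110 → 3-byte char (#4). Advance 3.
Byte at offset 11: 0xD0 = 11010000 → 2-byte char (#5). Advance 2.
Byte at offset 13: 0xE0 = 11100000 → 3-byte char (#6). Advance 3.
Byte at offset 16: 0xF4 = 11110100 → 4-byte char (#7). Advance 4.
Byte at offset 20: 0xF3 = 11110011 → 4-byte char (#8). Advance 4.
Byte at offset 24: 0xF2 = 11110010 → 4-byte char (#9). Advance 4.
Byte at offset 28: 0xF0 = 11110000 → 4-byte char (#10). Advance 4.
Byte at offset 32: 0xCE = 11001110 → 2-byte char (#11). Advance 2.
Reached end at offset 34 after 11 code points.

11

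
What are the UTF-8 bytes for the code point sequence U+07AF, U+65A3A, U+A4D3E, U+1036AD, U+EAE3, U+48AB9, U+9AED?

DE AF F1 A5 A8 BA F2 A4 B4 BE F4 83 9A AD EE AB A3 F1 88 AA B9 E9 AB AD

U+07AF: 2-byte form → DE AF.
U+65A3A: 4-byte form → F1 A5 A8 BA.
U+A4D3E: 4-byte form → F2 A4 B4 BE.
U+1036AD: 4-byte form → F4 83 9A AD.
U+EAE3: 3-byte form → EE AB A3.
U+48AB9: 4-byte form → F1 88 AA B9.
U+9AED: 3-byte form → E9 AB AD.
Concatenated (24 bytes): DE AF F1 A5 A8 BA F2 A4 B4 BE F4 83 9A AD EE AB A3 F1 88 AA B9 E9 AB AD.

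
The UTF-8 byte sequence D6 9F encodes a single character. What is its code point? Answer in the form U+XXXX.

U+059F

Leading byte 0xD6 = 11010110 matches 110xxxxx → 2-byte sequence.
Byte 1: 0xD6 = 11010110, payload 10110 (5 bits).
Byte 2: 0x9F = 10011111 (10xxxxxx ✓), payload 011111.
Concatenate: 10110011111 = 0x59F (11 bits → U+059F).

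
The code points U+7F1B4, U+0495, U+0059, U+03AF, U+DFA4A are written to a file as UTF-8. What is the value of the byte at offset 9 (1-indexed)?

0xAF

1-indexed offset 9 is 0-indexed offset 8.
U+7F1B4 → 4-byte form F1 BF 86 B4 at offsets 0–3.
U+0495 → 2-byte form D2 95 at offsets 4–5.
U+0059 → 1-byte form 59 at offsets 6–6.
U+03AF → 2-byte form CE AF at offsets 7–8.
Offset 8 falls in char 4's range; it's byte 2 of CE AF = 0xAF.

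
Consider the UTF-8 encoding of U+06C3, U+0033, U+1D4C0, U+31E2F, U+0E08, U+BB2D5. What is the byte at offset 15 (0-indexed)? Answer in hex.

U+06C3 → 2-byte form DB 83 at offsets 0–1.
U+0033 → 1-byte form 33 at offsets 2–2.
U+1D4C0 → 4-byte form F0 9D 93 80 at offsets 3–6.
U+31E2F → 4-byte form F0 B1 B8 AF at offsets 7–10.
U+0E08 → 3-byte form E0 B8 88 at offsets 11–13.
U+BB2D5 → 4-byte form F2 BB 8B 95 at offsets 14–17.
Offset 15 falls in char 6's range; it's byte 2 of F2 BB 8B 95 = 0xBB.

0xBB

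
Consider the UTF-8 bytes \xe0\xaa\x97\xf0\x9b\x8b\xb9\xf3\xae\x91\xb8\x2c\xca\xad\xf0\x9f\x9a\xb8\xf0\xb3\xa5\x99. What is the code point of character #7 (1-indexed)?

U+33959

Offset 0: leading byte 0xE0 = 11100000 → 3-byte char #1 = E0 AA 97.
Offset 3: leading byte 0xF0 = 11110000 → 4-byte char #2 = F0 9B 8B B9.
Offset 7: leading byte 0xF3 = 11110011 → 4-byte char #3 = F3 AE 91 B8.
Offset 11: leading byte 0x2C = 00101100 → 1-byte char #4 = 2C.
Offset 12: leading byte 0xCA = 11001010 → 2-byte char #5 = CA AD.
Offset 14: leading byte 0xF0 = 11110000 → 4-byte char #6 = F0 9F 9A B8.
Offset 18: leading byte 0xF0 = 11110000 → 4-byte char #7 = F0 B3 A5 99.
Leading byte 0xF0 = 11110000 matches 11110xxx → 4-byte sequence.
Byte 1: 0xF0 = 11110000, payload 000 (3 bits).
Byte 2: 0xB3 = 10110011 (10xxxxxx ✓), payload 110011.
Byte 3: 0xA5 = 10100101 (10xxxxxx ✓), payload 100101.
Byte 4: 0x99 = 10011001 (10xxxxxx ✓), payload 011001.
Concatenate: 000110011100101011001 = 0x33959 (21 bits → U+33959).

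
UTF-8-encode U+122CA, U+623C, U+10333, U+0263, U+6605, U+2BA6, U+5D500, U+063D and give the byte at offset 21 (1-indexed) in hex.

1-indexed offset 21 is 0-indexed offset 20.
U+122CA → 4-byte form F0 92 8B 8A at offsets 0–3.
U+623C → 3-byte form E6 88 BC at offsets 4–6.
U+10333 → 4-byte form F0 90 8C B3 at offsets 7–10.
U+0263 → 2-byte form C9 A3 at offsets 11–12.
U+6605 → 3-byte form E6 98 85 at offsets 13–15.
U+2BA6 → 3-byte form E2 AE A6 at offsets 16–18.
U+5D500 → 4-byte form F1 9D 94 80 at offsets 19–22.
Offset 20 falls in char 7's range; it's byte 2 of F1 9D 94 80 = 0x9D.

0x9D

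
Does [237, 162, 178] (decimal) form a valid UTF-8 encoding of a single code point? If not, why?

Structurally a 3-byte sequence; payload = 0xD8B2.
But 0xD8B2 is in U+D800–U+DFFF, the surrogate range. Surrogates are not Unicode scalar values and are forbidden in UTF-8.

invalid (encodes a surrogate (U+D800–U+DFFF))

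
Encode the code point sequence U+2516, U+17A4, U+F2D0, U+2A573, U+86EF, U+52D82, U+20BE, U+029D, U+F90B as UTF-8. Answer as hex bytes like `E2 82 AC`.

E2 94 96 E1 9E A4 EF 8B 90 F0 AA 95 B3 E8 9B AF F1 92 B6 82 E2 82 BE CA 9D EF A4 8B

U+2516: 3-byte form → E2 94 96.
U+17A4: 3-byte form → E1 9E A4.
U+F2D0: 3-byte form → EF 8B 90.
U+2A573: 4-byte form → F0 AA 95 B3.
U+86EF: 3-byte form → E8 9B AF.
U+52D82: 4-byte form → F1 92 B6 82.
U+20BE: 3-byte form → E2 82 BE.
U+029D: 2-byte form → CA 9D.
U+F90B: 3-byte form → EF A4 8B.
Concatenated (28 bytes): E2 94 96 E1 9E A4 EF 8B 90 F0 AA 95 B3 E8 9B AF F1 92 B6 82 E2 82 BE CA 9D EF A4 8B.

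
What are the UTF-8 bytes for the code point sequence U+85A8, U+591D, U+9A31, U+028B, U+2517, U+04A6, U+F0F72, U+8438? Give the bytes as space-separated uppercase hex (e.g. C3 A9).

E8 96 A8 E5 A4 9D E9 A8 B1 CA 8B E2 94 97 D2 A6 F3 B0 BD B2 E8 90 B8

U+85A8: 3-byte form → E8 96 A8.
U+591D: 3-byte form → E5 A4 9D.
U+9A31: 3-byte form → E9 A8 B1.
U+028B: 2-byte form → CA 8B.
U+2517: 3-byte form → E2 94 97.
U+04A6: 2-byte form → D2 A6.
U+F0F72: 4-byte form → F3 B0 BD B2.
U+8438: 3-byte form → E8 90 B8.
Concatenated (23 bytes): E8 96 A8 E5 A4 9D E9 A8 B1 CA 8B E2 94 97 D2 A6 F3 B0 BD B2 E8 90 B8.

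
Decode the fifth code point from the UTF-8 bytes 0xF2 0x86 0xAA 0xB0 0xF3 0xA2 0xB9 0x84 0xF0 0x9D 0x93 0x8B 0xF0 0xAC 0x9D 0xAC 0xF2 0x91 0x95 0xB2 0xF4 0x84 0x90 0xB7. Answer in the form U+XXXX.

U+91572

Offset 0: leading byte 0xF2 = 11110010 → 4-byte char #1 = F2 86 AA B0.
Offset 4: leading byte 0xF3 = 11110011 → 4-byte char #2 = F3 A2 B9 84.
Offset 8: leading byte 0xF0 = 11110000 → 4-byte char #3 = F0 9D 93 8B.
Offset 12: leading byte 0xF0 = 11110000 → 4-byte char #4 = F0 AC 9D AC.
Offset 16: leading byte 0xF2 = 11110010 → 4-byte char #5 = F2 91 95 B2.
Leading byte 0xF2 = 11110010 matches 11110xxx → 4-byte sequence.
Byte 1: 0xF2 = 11110010, payload 010 (3 bits).
Byte 2: 0x91 = 10010001 (10xxxxxx ✓), payload 010001.
Byte 3: 0x95 = 10010101 (10xxxxxx ✓), payload 010101.
Byte 4: 0xB2 = 10110010 (10xxxxxx ✓), payload 110010.
Concatenate: 010010001010101110010 = 0x91572 (21 bits → U+91572).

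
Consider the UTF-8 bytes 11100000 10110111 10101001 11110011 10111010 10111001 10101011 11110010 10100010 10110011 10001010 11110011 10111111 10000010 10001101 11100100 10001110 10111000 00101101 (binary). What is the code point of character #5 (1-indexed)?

Offset 0: leading byte 0xE0 = 11100000 → 3-byte char #1 = E0 B7 A9.
Offset 3: leading byte 0xF3 = 11110011 → 4-byte char #2 = F3 BA B9 AB.
Offset 7: leading byte 0xF2 = 11110010 → 4-byte char #3 = F2 A2 B3 8A.
Offset 11: leading byte 0xF3 = 11110011 → 4-byte char #4 = F3 BF 82 8D.
Offset 15: leading byte 0xE4 = 11100100 → 3-byte char #5 = E4 8E B8.
Leading byte 0xE4 = 11100100 matches 1110xxxx → 3-byte sequence.
Byte 1: 0xE4 = 11100100, payload 0100 (4 bits).
Byte 2: 0x8E = 10001110 (10xxxxxx ✓), payload 001110.
Byte 3: 0xB8 = 10111000 (10xxxxxx ✓), payload 111000.
Concatenate: 0100001110111000 = 0x43B8 (16 bits → U+43B8).

U+43B8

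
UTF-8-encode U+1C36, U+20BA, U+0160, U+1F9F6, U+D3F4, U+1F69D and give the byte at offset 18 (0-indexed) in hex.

U+1C36 → 3-byte form E1 B0 B6 at offsets 0–2.
U+20BA → 3-byte form E2 82 BA at offsets 3–5.
U+0160 → 2-byte form C5 A0 at offsets 6–7.
U+1F9F6 → 4-byte form F0 9F A7 B6 at offsets 8–11.
U+D3F4 → 3-byte form ED 8F B4 at offsets 12–14.
U+1F69D → 4-byte form F0 9F 9A 9D at offsets 15–18.
Offset 18 falls in char 6's range; it's byte 4 of F0 9F 9A 9D = 0x9D.

0x9D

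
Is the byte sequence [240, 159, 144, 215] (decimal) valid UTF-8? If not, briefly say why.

invalid (non-continuation byte where continuation expected)

Leading byte 0xF0 = 11110000 → 4-byte form.
Byte 4 is 0xD7 = 11010111, which is not 10xxxxxx — expected a continuation byte.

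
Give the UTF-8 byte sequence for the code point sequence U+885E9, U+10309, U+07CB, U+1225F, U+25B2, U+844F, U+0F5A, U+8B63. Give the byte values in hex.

F2 88 97 A9 F0 90 8C 89 DF 8B F0 92 89 9F E2 96 B2 E8 91 8F E0 BD 9A E8 AD A3

U+885E9: 4-byte form → F2 88 97 A9.
U+10309: 4-byte form → F0 90 8C 89.
U+07CB: 2-byte form → DF 8B.
U+1225F: 4-byte form → F0 92 89 9F.
U+25B2: 3-byte form → E2 96 B2.
U+844F: 3-byte form → E8 91 8F.
U+0F5A: 3-byte form → E0 BD 9A.
U+8B63: 3-byte form → E8 AD A3.
Concatenated (26 bytes): F2 88 97 A9 F0 90 8C 89 DF 8B F0 92 89 9F E2 96 B2 E8 91 8F E0 BD 9A E8 AD A3.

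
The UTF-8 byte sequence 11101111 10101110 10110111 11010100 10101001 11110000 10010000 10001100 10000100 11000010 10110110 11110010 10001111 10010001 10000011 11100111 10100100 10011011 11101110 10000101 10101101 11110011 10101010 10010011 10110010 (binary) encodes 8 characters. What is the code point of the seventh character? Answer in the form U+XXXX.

Offset 0: leading byte 0xEF = 11101111 → 3-byte char #1 = EF AE B7.
Offset 3: leading byte 0xD4 = 11010100 → 2-byte char #2 = D4 A9.
Offset 5: leading byte 0xF0 = 11110000 → 4-byte char #3 = F0 90 8C 84.
Offset 9: leading byte 0xC2 = 11000010 → 2-byte char #4 = C2 B6.
Offset 11: leading byte 0xF2 = 11110010 → 4-byte char #5 = F2 8F 91 83.
Offset 15: leading byte 0xE7 = 11100111 → 3-byte char #6 = E7 A4 9B.
Offset 18: leading byte 0xEE = 11101110 → 3-byte char #7 = EE 85 AD.
Leading byte 0xEE = 11101110 matches 1110xxxx → 3-byte sequence.
Byte 1: 0xEE = 11101110, payload 1110 (4 bits).
Byte 2: 0x85 = 10000101 (10xxxxxx ✓), payload 000101.
Byte 3: 0xAD = 10101101 (10xxxxxx ✓), payload 101101.
Concatenate: 1110000101101101 = 0xE16D (16 bits → U+E16D).

U+E16D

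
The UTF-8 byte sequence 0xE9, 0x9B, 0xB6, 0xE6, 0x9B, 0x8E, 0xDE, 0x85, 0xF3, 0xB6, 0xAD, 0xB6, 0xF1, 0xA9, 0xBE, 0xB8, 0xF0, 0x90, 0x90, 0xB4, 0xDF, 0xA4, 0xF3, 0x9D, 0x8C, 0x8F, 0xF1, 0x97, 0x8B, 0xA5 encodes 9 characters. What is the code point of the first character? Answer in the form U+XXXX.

U+96F6

Offset 0: leading byte 0xE9 = 11101001 → 3-byte char #1 = E9 9B B6.
Leading byte 0xE9 = 11101001 matches 1110xxxx → 3-byte sequence.
Byte 1: 0xE9 = 11101001, payload 1001 (4 bits).
Byte 2: 0x9B = 10011011 (10xxxxxx ✓), payload 011011.
Byte 3: 0xB6 = 10110110 (10xxxxxx ✓), payload 110110.
Concatenate: 1001011011110110 = 0x96F6 (16 bits → U+96F6).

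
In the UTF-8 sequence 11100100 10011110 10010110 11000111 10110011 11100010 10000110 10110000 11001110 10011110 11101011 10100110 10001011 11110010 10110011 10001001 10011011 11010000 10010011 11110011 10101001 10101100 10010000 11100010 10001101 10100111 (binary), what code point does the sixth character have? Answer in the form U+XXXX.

U+B325B

Offset 0: leading byte 0xE4 = 11100100 → 3-byte char #1 = E4 9E 96.
Offset 3: leading byte 0xC7 = 11000111 → 2-byte char #2 = C7 B3.
Offset 5: leading byte 0xE2 = 11100010 → 3-byte char #3 = E2 86 B0.
Offset 8: leading byte 0xCE = 11001110 → 2-byte char #4 = CE 9E.
Offset 10: leading byte 0xEB = 11101011 → 3-byte char #5 = EB A6 8B.
Offset 13: leading byte 0xF2 = 11110010 → 4-byte char #6 = F2 B3 89 9B.
Leading byte 0xF2 = 11110010 matches 11110xxx → 4-byte sequence.
Byte 1: 0xF2 = 11110010, payload 010 (3 bits).
Byte 2: 0xB3 = 10110011 (10xxxxxx ✓), payload 110011.
Byte 3: 0x89 = 10001001 (10xxxxxx ✓), payload 001001.
Byte 4: 0x9B = 10011011 (10xxxxxx ✓), payload 011011.
Concatenate: 010110011001001011011 = 0xB325B (21 bits → U+B325B).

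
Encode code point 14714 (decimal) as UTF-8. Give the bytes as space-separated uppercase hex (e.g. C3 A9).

U+397A = 0x397A = 14714 decimal. In range U+0800–U+FFFF → 3-byte form: 1110xxxx 10xxxxxx 10xxxxxx.
Binary (16 bits): 0011100101111010.
Split 4+6+6: 0011 | 100101 | 111010.
Byte 1: 11100011 = 0xE3.
Byte 2: 10100101 = 0xA5.
Byte 3: 10111010 = 0xBA.

E3 A5 BA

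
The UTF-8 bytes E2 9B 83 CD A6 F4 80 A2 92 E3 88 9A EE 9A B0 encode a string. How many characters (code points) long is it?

5

Byte at offset 0: 0xE2 = 11100010 → 3-byte char (#1). Advance 3.
Byte at offset 3: 0xCD = 11001101 → 2-byte char (#2). Advance 2.
Byte at offset 5: 0xF4 = 11110100 → 4-byte char (#3). Advance 4.
Byte at offset 9: 0xE3 = 11100011 → 3-byte char (#4). Advance 3.
Byte at offset 12: 0xEE = 11101110 → 3-byte char (#5). Advance 3.
Reached end at offset 15 after 5 code points.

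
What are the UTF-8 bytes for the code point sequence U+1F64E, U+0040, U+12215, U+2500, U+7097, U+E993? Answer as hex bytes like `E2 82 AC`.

U+1F64E: 4-byte form → F0 9F 99 8E.
U+0040: 1-byte form → 40.
U+12215: 4-byte form → F0 92 88 95.
U+2500: 3-byte form → E2 94 80.
U+7097: 3-byte form → E7 82 97.
U+E993: 3-byte form → EE A6 93.
Concatenated (18 bytes): F0 9F 99 8E 40 F0 92 88 95 E2 94 80 E7 82 97 EE A6 93.

F0 9F 99 8E 40 F0 92 88 95 E2 94 80 E7 82 97 EE A6 93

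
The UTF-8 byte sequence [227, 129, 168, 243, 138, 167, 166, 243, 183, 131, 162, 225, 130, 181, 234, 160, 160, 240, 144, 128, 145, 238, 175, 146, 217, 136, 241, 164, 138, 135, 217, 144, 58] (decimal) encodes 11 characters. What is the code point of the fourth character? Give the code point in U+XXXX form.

Offset 0: leading byte 0xE3 = 11100011 → 3-byte char #1 = E3 81 A8.
Offset 3: leading byte 0xF3 = 11110011 → 4-byte char #2 = F3 8A A7 A6.
Offset 7: leading byte 0xF3 = 11110011 → 4-byte char #3 = F3 B7 83 A2.
Offset 11: leading byte 0xE1 = 11100001 → 3-byte char #4 = E1 82 B5.
Leading byte 0xE1 = 11100001 matches 1110xxxx → 3-byte sequence.
Byte 1: 0xE1 = 11100001, payload 0001 (4 bits).
Byte 2: 0x82 = 10000010 (10xxxxxx ✓), payload 000010.
Byte 3: 0xB5 = 10110101 (10xxxxxx ✓), payload 110101.
Concatenate: 0001000010110101 = 0x10B5 (16 bits → U+10B5).

U+10B5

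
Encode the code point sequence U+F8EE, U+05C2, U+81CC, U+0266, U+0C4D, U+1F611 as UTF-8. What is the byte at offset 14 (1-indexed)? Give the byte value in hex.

0xF0

1-indexed offset 14 is 0-indexed offset 13.
U+F8EE → 3-byte form EF A3 AE at offsets 0–2.
U+05C2 → 2-byte form D7 82 at offsets 3–4.
U+81CC → 3-byte form E8 87 8C at offsets 5–7.
U+0266 → 2-byte form C9 A6 at offsets 8–9.
U+0C4D → 3-byte form E0 B1 8D at offsets 10–12.
U+1F611 → 4-byte form F0 9F 98 91 at offsets 13–16.
Offset 13 falls in char 6's range; it's byte 1 of F0 9F 98 91 = 0xF0.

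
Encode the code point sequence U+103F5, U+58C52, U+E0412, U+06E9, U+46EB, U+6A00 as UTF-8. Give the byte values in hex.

U+103F5: 4-byte form → F0 90 8F B5.
U+58C52: 4-byte form → F1 98 B1 92.
U+E0412: 4-byte form → F3 A0 90 92.
U+06E9: 2-byte form → DB A9.
U+46EB: 3-byte form → E4 9B AB.
U+6A00: 3-byte form → E6 A8 80.
Concatenated (20 bytes): F0 90 8F B5 F1 98 B1 92 F3 A0 90 92 DB A9 E4 9B AB E6 A8 80.

F0 90 8F B5 F1 98 B1 92 F3 A0 90 92 DB A9 E4 9B AB E6 A8 80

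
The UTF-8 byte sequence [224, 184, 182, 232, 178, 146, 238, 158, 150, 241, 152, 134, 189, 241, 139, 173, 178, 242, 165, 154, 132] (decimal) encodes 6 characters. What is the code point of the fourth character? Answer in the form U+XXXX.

Offset 0: leading byte 0xE0 = 11100000 → 3-byte char #1 = E0 B8 B6.
Offset 3: leading byte 0xE8 = 11101000 → 3-byte char #2 = E8 B2 92.
Offset 6: leading byte 0xEE = 11101110 → 3-byte char #3 = EE 9E 96.
Offset 9: leading byte 0xF1 = 11110001 → 4-byte char #4 = F1 98 86 BD.
Leading byte 0xF1 = 11110001 matches 11110xxx → 4-byte sequence.
Byte 1: 0xF1 = 11110001, payload 001 (3 bits).
Byte 2: 0x98 = 10011000 (10xxxxxx ✓), payload 011000.
Byte 3: 0x86 = 10000110 (10xxxxxx ✓), payload 000110.
Byte 4: 0xBD = 10111101 (10xxxxxx ✓), payload 111101.
Concatenate: 001011000000110111101 = 0x581BD (21 bits → U+581BD).

U+581BD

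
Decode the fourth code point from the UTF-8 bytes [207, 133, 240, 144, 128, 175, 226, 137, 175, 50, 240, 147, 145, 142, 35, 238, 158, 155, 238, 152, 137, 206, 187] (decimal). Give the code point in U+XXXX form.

U+0032

Offset 0: leading byte 0xCF = 11001111 → 2-byte char #1 = CF 85.
Offset 2: leading byte 0xF0 = 11110000 → 4-byte char #2 = F0 90 80 AF.
Offset 6: leading byte 0xE2 = 11100010 → 3-byte char #3 = E2 89 AF.
Offset 9: leading byte 0x32 = 00110010 → 1-byte char #4 = 32.
Leading byte 0x32 = 00110010 matches 0xxxxxxx → 1-byte sequence.
Byte 1: 0x32 = 00110010, payload 0110010 (7 bits).
Concatenate: 0110010 = 0x32 (7 bits → U+0032).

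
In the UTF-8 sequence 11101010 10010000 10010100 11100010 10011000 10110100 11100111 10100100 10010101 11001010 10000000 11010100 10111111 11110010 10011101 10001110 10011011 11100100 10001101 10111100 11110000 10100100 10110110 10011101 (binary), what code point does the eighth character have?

Offset 0: leading byte 0xEA = 11101010 → 3-byte char #1 = EA 90 94.
Offset 3: leading byte 0xE2 = 11100010 → 3-byte char #2 = E2 98 B4.
Offset 6: leading byte 0xE7 = 11100111 → 3-byte char #3 = E7 A4 95.
Offset 9: leading byte 0xCA = 11001010 → 2-byte char #4 = CA 80.
Offset 11: leading byte 0xD4 = 11010100 → 2-byte char #5 = D4 BF.
Offset 13: leading byte 0xF2 = 11110010 → 4-byte char #6 = F2 9D 8E 9B.
Offset 17: leading byte 0xE4 = 11100100 → 3-byte char #7 = E4 8D BC.
Offset 20: leading byte 0xF0 = 11110000 → 4-byte char #8 = F0 A4 B6 9D.
Leading byte 0xF0 = 11110000 matches 11110xxx → 4-byte sequence.
Byte 1: 0xF0 = 11110000, payload 000 (3 bits).
Byte 2: 0xA4 = 10100100 (10xxxxxx ✓), payload 100100.
Byte 3: 0xB6 = 10110110 (10xxxxxx ✓), payload 110110.
Byte 4: 0x9D = 10011101 (10xxxxxx ✓), payload 011101.
Concatenate: 000100100110110011101 = 0x24D9D (21 bits → U+24D9D).

U+24D9D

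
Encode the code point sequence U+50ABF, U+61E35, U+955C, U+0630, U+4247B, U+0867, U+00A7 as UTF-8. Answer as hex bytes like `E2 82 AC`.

U+50ABF: 4-byte form → F1 90 AA BF.
U+61E35: 4-byte form → F1 A1 B8 B5.
U+955C: 3-byte form → E9 95 9C.
U+0630: 2-byte form → D8 B0.
U+4247B: 4-byte form → F1 82 91 BB.
U+0867: 3-byte form → E0 A1 A7.
U+00A7: 2-byte form → C2 A7.
Concatenated (22 bytes): F1 90 AA BF F1 A1 B8 B5 E9 95 9C D8 B0 F1 82 91 BB E0 A1 A7 C2 A7.

F1 90 AA BF F1 A1 B8 B5 E9 95 9C D8 B0 F1 82 91 BB E0 A1 A7 C2 A7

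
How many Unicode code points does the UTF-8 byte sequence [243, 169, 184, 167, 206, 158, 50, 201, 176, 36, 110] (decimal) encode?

Byte at offset 0: 0xF3 = 11110011 → 4-byte char (#1). Advance 4.
Byte at offset 4: 0xCE = 11001110 → 2-byte char (#2). Advance 2.
Byte at offset 6: 0x32 = 00110010 → 1-byte char (#3). Advance 1.
Byte at offset 7: 0xC9 = 11001001 → 2-byte char (#4). Advance 2.
Byte at offset 9: 0x24 = 00100100 → 1-byte char (#5). Advance 1.
Byte at offset 10: 0x6E = 01101110 → 1-byte char (#6). Advance 1.
Reached end at offset 11 after 6 code points.

6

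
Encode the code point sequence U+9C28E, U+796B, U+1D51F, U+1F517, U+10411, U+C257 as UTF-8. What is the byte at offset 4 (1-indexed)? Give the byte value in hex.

0x8E

1-indexed offset 4 is 0-indexed offset 3.
U+9C28E → 4-byte form F2 9C 8A 8E at offsets 0–3.
Offset 3 falls in char 1's range; it's byte 4 of F2 9C 8A 8E = 0x8E.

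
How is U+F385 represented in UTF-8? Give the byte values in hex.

U+F385 = 0xF385 = 62341 decimal. In range U+0800–U+FFFF → 3-byte form: 1110xxxx 10xxxxxx 10xxxxxx.
Binary (16 bits): 1111001110000101.
Split 4+6+6: 1111 | 001110 | 000101.
Byte 1: 11101111 = 0xEF.
Byte 2: 10001110 = 0x8E.
Byte 3: 10000101 = 0x85.

EF 8E 85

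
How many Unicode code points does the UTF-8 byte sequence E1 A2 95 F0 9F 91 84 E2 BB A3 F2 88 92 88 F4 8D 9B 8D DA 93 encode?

Byte at offset 0: 0xE1 = 11100001 → 3-byte char (#1). Advance 3.
Byte at offset 3: 0xF0 = 11110000 → 4-byte char (#2). Advance 4.
Byte at offset 7: 0xE2 = 11100010 → 3-byte char (#3). Advance 3.
Byte at offset 10: 0xF2 = 11110010 → 4-byte char (#4). Advance 4.
Byte at offset 14: 0xF4 = 11110100 → 4-byte char (#5). Advance 4.
Byte at offset 18: 0xDA = 11011010 → 2-byte char (#6). Advance 2.
Reached end at offset 20 after 6 code points.

6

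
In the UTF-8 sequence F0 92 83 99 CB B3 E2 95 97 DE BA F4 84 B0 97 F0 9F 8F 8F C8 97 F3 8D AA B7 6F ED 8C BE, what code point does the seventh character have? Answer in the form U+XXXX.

Offset 0: leading byte 0xF0 = 11110000 → 4-byte char #1 = F0 92 83 99.
Offset 4: leading byte 0xCB = 11001011 → 2-byte char #2 = CB B3.
Offset 6: leading byte 0xE2 = 11100010 → 3-byte char #3 = E2 95 97.
Offset 9: leading byte 0xDE = 11011110 → 2-byte char #4 = DE BA.
Offset 11: leading byte 0xF4 = 11110100 → 4-byte char #5 = F4 84 B0 97.
Offset 15: leading byte 0xF0 = 11110000 → 4-byte char #6 = F0 9F 8F 8F.
Offset 19: leading byte 0xC8 = 11001000 → 2-byte char #7 = C8 97.
Leading byte 0xC8 = 11001000 matches 110xxxxx → 2-byte sequence.
Byte 1: 0xC8 = 11001000, payload 01000 (5 bits).
Byte 2: 0x97 = 10010111 (10xxxxxx ✓), payload 010111.
Concatenate: 01000010111 = 0x217 (11 bits → U+0217).

U+0217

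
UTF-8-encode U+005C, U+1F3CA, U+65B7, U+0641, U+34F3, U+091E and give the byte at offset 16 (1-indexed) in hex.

1-indexed offset 16 is 0-indexed offset 15.
U+005C → 1-byte form 5C at offsets 0–0.
U+1F3CA → 4-byte form F0 9F 8F 8A at offsets 1–4.
U+65B7 → 3-byte form E6 96 B7 at offsets 5–7.
U+0641 → 2-byte form D9 81 at offsets 8–9.
U+34F3 → 3-byte form E3 93 B3 at offsets 10–12.
U+091E → 3-byte form E0 A4 9E at offsets 13–15.
Offset 15 falls in char 6's range; it's byte 3 of E0 A4 9E = 0x9E.

0x9E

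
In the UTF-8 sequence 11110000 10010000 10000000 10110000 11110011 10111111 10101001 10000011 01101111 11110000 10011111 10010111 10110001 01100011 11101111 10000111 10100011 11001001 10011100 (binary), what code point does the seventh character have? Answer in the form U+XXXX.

U+025C

Offset 0: leading byte 0xF0 = 11110000 → 4-byte char #1 = F0 90 80 B0.
Offset 4: leading byte 0xF3 = 11110011 → 4-byte char #2 = F3 BF A9 83.
Offset 8: leading byte 0x6F = 01101111 → 1-byte char #3 = 6F.
Offset 9: leading byte 0xF0 = 11110000 → 4-byte char #4 = F0 9F 97 B1.
Offset 13: leading byte 0x63 = 01100011 → 1-byte char #5 = 63.
Offset 14: leading byte 0xEF = 11101111 → 3-byte char #6 = EF 87 A3.
Offset 17: leading byte 0xC9 = 11001001 → 2-byte char #7 = C9 9C.
Leading byte 0xC9 = 11001001 matches 110xxxxx → 2-byte sequence.
Byte 1: 0xC9 = 11001001, payload 01001 (5 bits).
Byte 2: 0x9C = 10011100 (10xxxxxx ✓), payload 011100.
Concatenate: 01001011100 = 0x25C (11 bits → U+025C).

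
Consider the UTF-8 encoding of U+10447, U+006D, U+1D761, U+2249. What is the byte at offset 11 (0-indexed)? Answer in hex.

U+10447 → 4-byte form F0 90 91 87 at offsets 0–3.
U+006D → 1-byte form 6D at offsets 4–4.
U+1D761 → 4-byte form F0 9D 9D A1 at offsets 5–8.
U+2249 → 3-byte form E2 89 89 at offsets 9–11.
Offset 11 falls in char 4's range; it's byte 3 of E2 89 89 = 0x89.

0x89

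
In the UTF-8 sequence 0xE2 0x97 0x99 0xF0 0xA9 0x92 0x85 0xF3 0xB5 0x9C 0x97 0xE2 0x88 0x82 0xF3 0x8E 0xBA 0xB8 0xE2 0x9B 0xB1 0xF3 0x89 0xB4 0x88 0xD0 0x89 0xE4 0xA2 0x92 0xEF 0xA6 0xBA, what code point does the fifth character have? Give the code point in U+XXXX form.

U+CEEB8

Offset 0: leading byte 0xE2 = 11100010 → 3-byte char #1 = E2 97 99.
Offset 3: leading byte 0xF0 = 11110000 → 4-byte char #2 = F0 A9 92 85.
Offset 7: leading byte 0xF3 = 11110011 → 4-byte char #3 = F3 B5 9C 97.
Offset 11: leading byte 0xE2 = 11100010 → 3-byte char #4 = E2 88 82.
Offset 14: leading byte 0xF3 = 11110011 → 4-byte char #5 = F3 8E BA B8.
Leading byte 0xF3 = 11110011 matches 11110xxx → 4-byte sequence.
Byte 1: 0xF3 = 11110011, payload 011 (3 bits).
Byte 2: 0x8E = 10001110 (10xxxxxx ✓), payload 001110.
Byte 3: 0xBA = 10111010 (10xxxxxx ✓), payload 111010.
Byte 4: 0xB8 = 10111000 (10xxxxxx ✓), payload 111000.
Concatenate: 011001110111010111000 = 0xCEEB8 (21 bits → U+CEEB8).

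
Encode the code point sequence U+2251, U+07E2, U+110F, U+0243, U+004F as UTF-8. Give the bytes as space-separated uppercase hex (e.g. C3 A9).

U+2251: 3-byte form → E2 89 91.
U+07E2: 2-byte form → DF A2.
U+110F: 3-byte form → E1 84 8F.
U+0243: 2-byte form → C9 83.
U+004F: 1-byte form → 4F.
Concatenated (11 bytes): E2 89 91 DF A2 E1 84 8F C9 83 4F.

E2 89 91 DF A2 E1 84 8F C9 83 4F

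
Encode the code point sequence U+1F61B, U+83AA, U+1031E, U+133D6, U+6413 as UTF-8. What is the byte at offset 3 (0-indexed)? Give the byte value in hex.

0x9B

U+1F61B → 4-byte form F0 9F 98 9B at offsets 0–3.
Offset 3 falls in char 1's range; it's byte 4 of F0 9F 98 9B = 0x9B.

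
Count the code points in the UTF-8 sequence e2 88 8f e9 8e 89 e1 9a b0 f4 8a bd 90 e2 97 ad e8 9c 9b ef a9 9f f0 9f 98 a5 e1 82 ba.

9

Byte at offset 0: 0xE2 = 11100010 → 3-byte char (#1). Advance 3.
Byte at offset 3: 0xE9 = 11101001 → 3-byte char (#2). Advance 3.
Byte at offset 6: 0xE1 = 11100001 → 3-byte char (#3). Advance 3.
Byte at offset 9: 0xF4 = 11110100 → 4-byte char (#4). Advance 4.
Byte at offset 13: 0xE2 = 11100010 → 3-byte char (#5). Advance 3.
Byte at offset 16: 0xE8 = 11101000 → 3-byte char (#6). Advance 3.
Byte at offset 19: 0xEF = 11101111 → 3-byte char (#7). Advance 3.
Byte at offset 22: 0xF0 = 11110000 → 4-byte char (#8). Advance 4.
Byte at offset 26: 0xE1 = 11100001 → 3-byte char (#9). Advance 3.
Reached end at offset 29 after 9 code points.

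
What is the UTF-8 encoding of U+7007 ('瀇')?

U+7007 = 0x7007 = 28679 decimal. In range U+0800–U+FFFF → 3-byte form: 1110xxxx 10xxxxxx 10xxxxxx.
Binary (16 bits): 0111000000000111.
Split 4+6+6: 0111 | 000000 | 000111.
Byte 1: 11100111 = 0xE7.
Byte 2: 10000000 = 0x80.
Byte 3: 10000111 = 0x87.

E7 80 87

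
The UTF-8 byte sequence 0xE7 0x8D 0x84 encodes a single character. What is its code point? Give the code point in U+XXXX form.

Leading byte 0xE7 = 11100111 matches 1110xxxx → 3-byte sequence.
Byte 1: 0xE7 = 11100111, payload 0111 (4 bits).
Byte 2: 0x8D = 10001101 (10xxxxxx ✓), payload 001101.
Byte 3: 0x84 = 10000100 (10xxxxxx ✓), payload 000100.
Concatenate: 0111001101000100 = 0x7344 (16 bits → U+7344).

U+7344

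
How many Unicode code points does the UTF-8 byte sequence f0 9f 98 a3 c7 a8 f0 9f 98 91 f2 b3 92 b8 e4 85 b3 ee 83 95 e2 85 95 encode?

Byte at offset 0: 0xF0 = 11110000 → 4-byte char (#1). Advance 4.
Byte at offset 4: 0xC7 = 11000111 → 2-byte char (#2). Advance 2.
Byte at offset 6: 0xF0 = 11110000 → 4-byte char (#3). Advance 4.
Byte at offset 10: 0xF2 = 11110010 → 4-byte char (#4). Advance 4.
Byte at offset 14: 0xE4 = 11100100 → 3-byte char (#5). Advance 3.
Byte at offset 17: 0xEE = 11101110 → 3-byte char (#6). Advance 3.
Byte at offset 20: 0xE2 = 11100010 → 3-byte char (#7). Advance 3.
Reached end at offset 23 after 7 code points.

7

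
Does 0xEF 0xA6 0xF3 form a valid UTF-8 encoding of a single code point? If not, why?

invalid (non-continuation byte where continuation expected)

Leading byte 0xEF = 11101111 → 3-byte form.
Byte 3 is 0xF3 = 11110011, which is not 10xxxxxx — expected a continuation byte.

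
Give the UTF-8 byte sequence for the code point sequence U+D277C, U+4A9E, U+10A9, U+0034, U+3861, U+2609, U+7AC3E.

F3 92 9D BC E4 AA 9E E1 82 A9 34 E3 A1 A1 E2 98 89 F1 BA B0 BE

U+D277C: 4-byte form → F3 92 9D BC.
U+4A9E: 3-byte form → E4 AA 9E.
U+10A9: 3-byte form → E1 82 A9.
U+0034: 1-byte form → 34.
U+3861: 3-byte form → E3 A1 A1.
U+2609: 3-byte form → E2 98 89.
U+7AC3E: 4-byte form → F1 BA B0 BE.
Concatenated (21 bytes): F3 92 9D BC E4 AA 9E E1 82 A9 34 E3 A1 A1 E2 98 89 F1 BA B0 BE.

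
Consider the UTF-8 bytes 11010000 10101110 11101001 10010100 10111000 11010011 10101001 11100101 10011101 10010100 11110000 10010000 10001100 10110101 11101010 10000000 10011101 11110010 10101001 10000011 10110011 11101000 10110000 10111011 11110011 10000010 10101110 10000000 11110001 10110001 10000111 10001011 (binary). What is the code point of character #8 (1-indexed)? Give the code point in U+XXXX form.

U+8C3B

Offset 0: leading byte 0xD0 = 11010000 → 2-byte char #1 = D0 AE.
Offset 2: leading byte 0xE9 = 11101001 → 3-byte char #2 = E9 94 B8.
Offset 5: leading byte 0xD3 = 11010011 → 2-byte char #3 = D3 A9.
Offset 7: leading byte 0xE5 = 11100101 → 3-byte char #4 = E5 9D 94.
Offset 10: leading byte 0xF0 = 11110000 → 4-byte char #5 = F0 90 8C B5.
Offset 14: leading byte 0xEA = 11101010 → 3-byte char #6 = EA 80 9D.
Offset 17: leading byte 0xF2 = 11110010 → 4-byte char #7 = F2 A9 83 B3.
Offset 21: leading byte 0xE8 = 11101000 → 3-byte char #8 = E8 B0 BB.
Leading byte 0xE8 = 11101000 matches 1110xxxx → 3-byte sequence.
Byte 1: 0xE8 = 11101000, payload 1000 (4 bits).
Byte 2: 0xB0 = 10110000 (10xxxxxx ✓), payload 110000.
Byte 3: 0xBB = 10111011 (10xxxxxx ✓), payload 111011.
Concatenate: 1000110000111011 = 0x8C3B (16 bits → U+8C3B).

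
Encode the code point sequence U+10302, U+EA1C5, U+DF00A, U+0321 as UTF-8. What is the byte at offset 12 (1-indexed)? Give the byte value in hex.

0x8A

1-indexed offset 12 is 0-indexed offset 11.
U+10302 → 4-byte form F0 90 8C 82 at offsets 0–3.
U+EA1C5 → 4-byte form F3 AA 87 85 at offsets 4–7.
U+DF00A → 4-byte form F3 9F 80 8A at offsets 8–11.
Offset 11 falls in char 3's range; it's byte 4 of F3 9F 80 8A = 0x8A.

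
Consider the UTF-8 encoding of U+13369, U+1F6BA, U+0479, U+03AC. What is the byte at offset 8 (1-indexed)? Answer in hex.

1-indexed offset 8 is 0-indexed offset 7.
U+13369 → 4-byte form F0 93 8D A9 at offsets 0–3.
U+1F6BA → 4-byte form F0 9F 9A BA at offsets 4–7.
Offset 7 falls in char 2's range; it's byte 4 of F0 9F 9A BA = 0xBA.

0xBA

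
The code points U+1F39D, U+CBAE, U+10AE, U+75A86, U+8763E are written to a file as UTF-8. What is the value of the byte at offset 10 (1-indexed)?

0xAE

1-indexed offset 10 is 0-indexed offset 9.
U+1F39D → 4-byte form F0 9F 8E 9D at offsets 0–3.
U+CBAE → 3-byte form EC AE AE at offsets 4–6.
U+10AE → 3-byte form E1 82 AE at offsets 7–9.
Offset 9 falls in char 3's range; it's byte 3 of E1 82 AE = 0xAE.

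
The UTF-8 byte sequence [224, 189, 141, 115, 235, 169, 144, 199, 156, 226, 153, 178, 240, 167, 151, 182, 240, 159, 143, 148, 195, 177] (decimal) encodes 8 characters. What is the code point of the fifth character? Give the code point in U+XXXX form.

Offset 0: leading byte 0xE0 = 11100000 → 3-byte char #1 = E0 BD 8D.
Offset 3: leading byte 0x73 = 01110011 → 1-byte char #2 = 73.
Offset 4: leading byte 0xEB = 11101011 → 3-byte char #3 = EB A9 90.
Offset 7: leading byte 0xC7 = 11000111 → 2-byte char #4 = C7 9C.
Offset 9: leading byte 0xE2 = 11100010 → 3-byte char #5 = E2 99 B2.
Leading byte 0xE2 = 11100010 matches 1110xxxx → 3-byte sequence.
Byte 1: 0xE2 = 11100010, payload 0010 (4 bits).
Byte 2: 0x99 = 10011001 (10xxxxxx ✓), payload 011001.
Byte 3: 0xB2 = 10110010 (10xxxxxx ✓), payload 110010.
Concatenate: 0010011001110010 = 0x2672 (16 bits → U+2672).

U+2672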